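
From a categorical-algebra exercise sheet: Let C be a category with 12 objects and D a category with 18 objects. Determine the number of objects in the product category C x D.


The product category C x D has objects that are pairs (c, d).
Number of pairs = |Ob(C)| * |Ob(D)| = 12 * 18 = 216

216


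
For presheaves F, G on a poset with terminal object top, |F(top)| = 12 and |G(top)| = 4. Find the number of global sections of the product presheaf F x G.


Global sections of a presheaf on a poset with terminal top satisfy
Gamma(H) ~ H(top). Presheaves admit pointwise products, so
(F x G)(top) = F(top) x G(top) (Cartesian product).
|Gamma(F x G)| = |F(top)| * |G(top)| = 12 * 4 = 48.

48


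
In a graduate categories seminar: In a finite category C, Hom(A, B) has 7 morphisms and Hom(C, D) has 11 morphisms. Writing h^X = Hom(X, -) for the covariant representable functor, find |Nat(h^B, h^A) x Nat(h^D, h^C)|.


By the Yoneda lemma, Nat(h^B, h^A) is isomorphic to Hom(A, B),
so |Nat(h^B, h^A)| = |Hom(A, B)| and |Nat(h^D, h^C)| = |Hom(C, D)|.
|Hom(A, B)| = 7, |Hom(C, D)| = 11.
|Nat(h^B, h^A) x Nat(h^D, h^C)| = 7 * 11 = 77

77


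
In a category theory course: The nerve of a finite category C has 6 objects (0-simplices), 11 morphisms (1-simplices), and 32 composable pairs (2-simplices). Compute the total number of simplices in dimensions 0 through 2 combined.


The 2-skeleton of the nerve N(C) consists of simplices in dimensions 0, 1, 2:
  |N(C)_0| = 6 (objects)
  |N(C)_1| = 11 (morphisms)
  |N(C)_2| = 32 (composable pairs)
Total = 6 + 11 + 32 = 49

49


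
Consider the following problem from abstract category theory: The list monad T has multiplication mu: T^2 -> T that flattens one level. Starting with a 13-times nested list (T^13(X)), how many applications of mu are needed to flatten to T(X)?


Each application of mu: T^2 -> T removes one layer of nesting.
Starting at depth 13 (i.e., T^13(X)), we need to reach T(X).
Number of mu applications = 13 - 1 = 12

12


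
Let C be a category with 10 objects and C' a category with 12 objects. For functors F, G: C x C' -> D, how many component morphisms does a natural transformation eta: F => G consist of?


A natural transformation eta: F => G assigns one component morphism per
object of the domain category.
The domain is the product category C x C', so
|Ob(C x C')| = |Ob(C)| * |Ob(C')| = 10 * 12 = 120.
Therefore eta has 120 component morphisms.

120


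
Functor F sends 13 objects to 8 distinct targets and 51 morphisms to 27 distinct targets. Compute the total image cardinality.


The image of F consists of distinct objects and distinct morphisms.
|Im(F)| on objects = 8
|Im(F)| on morphisms = 27
Total image cardinality = 8 + 27 = 35

35


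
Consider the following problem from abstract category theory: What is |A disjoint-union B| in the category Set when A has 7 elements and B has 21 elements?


In Set, the coproduct A + B is the disjoint union.
|A + B| = |A| + |B| = 7 + 21 = 28

28


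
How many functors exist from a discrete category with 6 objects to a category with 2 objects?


A functor from a discrete category C to D is determined by
where each object maps. Each of the 6 objects of C can map
to any of the 2 objects of D independently.
Number of functors = 2^6 = 64

64


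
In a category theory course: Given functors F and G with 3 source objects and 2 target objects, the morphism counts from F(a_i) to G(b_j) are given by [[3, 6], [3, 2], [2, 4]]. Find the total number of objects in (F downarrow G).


Objects of (F downarrow G) are triples (a, b, h: F(a)->G(b)).
The count equals the sum of all entries in the hom-matrix.
sum(row 0) = 9
sum(row 1) = 5
sum(row 2) = 6
Grand total = 20

20


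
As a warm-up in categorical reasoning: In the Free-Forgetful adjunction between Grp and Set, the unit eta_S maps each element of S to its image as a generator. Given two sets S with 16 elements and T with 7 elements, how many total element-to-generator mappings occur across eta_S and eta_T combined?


The unit eta_X: X -> U(F(X)) of the Free-Forgetful adjunction
maps each element of X to a generator of F(X). For X = S + T (disjoint
union in Set), |S + T| = |S| + |T|.
Total mappings = 16 + 7 = 23.

23


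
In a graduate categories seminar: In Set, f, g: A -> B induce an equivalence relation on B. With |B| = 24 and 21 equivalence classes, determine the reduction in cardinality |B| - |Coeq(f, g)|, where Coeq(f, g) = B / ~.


The coequalizer Coeq(f, g) = B / ~ has one element per equivalence class.
|B| = 24, |Coeq(f, g)| = 21.
|B| - |Coeq(f, g)| = 24 - 21 = 3.

3


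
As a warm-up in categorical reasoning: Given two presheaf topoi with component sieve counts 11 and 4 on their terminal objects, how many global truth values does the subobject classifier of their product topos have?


In a product of presheaf topoi E_1 x E_2, the subobject classifier
is Omega = Omega_1 x Omega_2 (componentwise), so
|Omega(top)| = |Omega_1(top_1)| * |Omega_2(top_2)|.
= 11 * 4 = 44.

44


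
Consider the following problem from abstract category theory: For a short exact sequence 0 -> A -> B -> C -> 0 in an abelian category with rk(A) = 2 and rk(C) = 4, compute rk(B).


For a short exact sequence 0 -> A -> B -> C -> 0,
rank is additive: rank(B) = rank(A) + rank(C).
rank(B) = 2 + 4 = 6

6


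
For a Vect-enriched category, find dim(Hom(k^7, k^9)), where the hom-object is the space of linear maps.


In Vect-enriched categories, Hom(k^n, k^m) is the space of m x n matrices.
dim(Hom(k^7, k^9)) = 9 * 7 = 63

63


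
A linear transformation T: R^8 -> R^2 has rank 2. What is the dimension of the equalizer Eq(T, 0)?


The equalizer of f and the zero map is ker(f).
By the rank-nullity theorem: dim(ker(f)) = dim(domain) - rank(f).
dim(ker(f)) = 8 - 2 = 6

6


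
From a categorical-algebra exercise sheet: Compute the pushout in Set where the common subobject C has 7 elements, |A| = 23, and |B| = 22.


The pushout A +_C B identifies the images of C in A and B.
|A +_C B| = |A| + |B| - |C| (for injections).
= 23 + 22 - 7 = 38

38


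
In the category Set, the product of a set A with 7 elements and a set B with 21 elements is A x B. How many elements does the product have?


In Set, the product A x B is the Cartesian product.
By the universal property, |A x B| = |A| * |B|.
|A x B| = 7 * 21 = 147

147


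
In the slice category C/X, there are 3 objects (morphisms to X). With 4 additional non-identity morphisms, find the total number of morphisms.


In the slice category C/X, objects are morphisms to X.
Identity morphisms: 3 (one per object of C/X).
Non-identity morphisms: 4.
Total = 3 + 4 = 7

7


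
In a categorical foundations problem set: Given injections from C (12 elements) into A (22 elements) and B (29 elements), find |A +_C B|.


The pushout A +_C B identifies the images of C in A and B.
|A +_C B| = |A| + |B| - |C| (for injections).
= 22 + 29 - 12 = 39

39


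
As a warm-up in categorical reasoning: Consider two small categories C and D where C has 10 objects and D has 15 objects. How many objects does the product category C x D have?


The product category C x D has objects that are pairs (c, d).
Number of pairs = |Ob(C)| * |Ob(D)| = 10 * 15 = 150

150


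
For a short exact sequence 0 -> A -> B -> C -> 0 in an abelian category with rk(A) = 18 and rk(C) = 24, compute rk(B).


For a short exact sequence 0 -> A -> B -> C -> 0,
rank is additive: rank(B) = rank(A) + rank(C).
rank(B) = 18 + 24 = 42

42


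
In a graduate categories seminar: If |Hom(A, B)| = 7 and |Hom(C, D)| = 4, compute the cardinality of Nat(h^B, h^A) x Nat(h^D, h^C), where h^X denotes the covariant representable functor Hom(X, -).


By the Yoneda lemma, Nat(h^B, h^A) is isomorphic to Hom(A, B),
so |Nat(h^B, h^A)| = |Hom(A, B)| and |Nat(h^D, h^C)| = |Hom(C, D)|.
|Hom(A, B)| = 7, |Hom(C, D)| = 4.
|Nat(h^B, h^A) x Nat(h^D, h^C)| = 7 * 4 = 28

28


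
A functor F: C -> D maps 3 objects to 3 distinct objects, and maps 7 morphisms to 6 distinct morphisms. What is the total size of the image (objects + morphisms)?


The image of F consists of distinct objects and distinct morphisms.
|Im(F)| on objects = 3
|Im(F)| on morphisms = 6
Total image cardinality = 3 + 6 = 9

9


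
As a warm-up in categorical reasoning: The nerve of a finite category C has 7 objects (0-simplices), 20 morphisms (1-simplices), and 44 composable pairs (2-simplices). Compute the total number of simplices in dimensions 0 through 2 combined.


The 2-skeleton of the nerve N(C) consists of simplices in dimensions 0, 1, 2:
  |N(C)_0| = 7 (objects)
  |N(C)_1| = 20 (morphisms)
  |N(C)_2| = 44 (composable pairs)
Total = 7 + 20 + 44 = 71

71


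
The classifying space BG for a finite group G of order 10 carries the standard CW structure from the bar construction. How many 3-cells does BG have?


In the bar-construction CW model of BG, the n-cells are indexed by
n-tuples [g_1|...|g_n] of non-identity elements of G (degenerate
simplices with some g_i = e do not contribute cells), so there are
(|G| - 1)^n n-cells.
For dim = 3 with |G| = 10:
cells = (10 - 1)^3 = 9^3 = 729

729


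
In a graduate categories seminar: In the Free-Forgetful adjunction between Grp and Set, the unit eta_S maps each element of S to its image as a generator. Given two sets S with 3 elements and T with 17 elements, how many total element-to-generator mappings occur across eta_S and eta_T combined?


The unit eta_X: X -> U(F(X)) of the Free-Forgetful adjunction
maps each element of X to a generator of F(X). For X = S + T (disjoint
union in Set), |S + T| = |S| + |T|.
Total mappings = 3 + 17 = 20.

20


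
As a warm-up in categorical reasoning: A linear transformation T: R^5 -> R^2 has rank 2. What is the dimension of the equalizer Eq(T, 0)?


The equalizer of f and the zero map is ker(f).
By the rank-nullity theorem: dim(ker(f)) = dim(domain) - rank(f).
dim(ker(f)) = 5 - 2 = 3

3


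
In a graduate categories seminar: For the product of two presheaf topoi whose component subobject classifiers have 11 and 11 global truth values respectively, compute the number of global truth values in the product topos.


In a product of presheaf topoi E_1 x E_2, the subobject classifier
is Omega = Omega_1 x Omega_2 (componentwise), so
|Omega(top)| = |Omega_1(top_1)| * |Omega_2(top_2)|.
= 11 * 11 = 121.

121


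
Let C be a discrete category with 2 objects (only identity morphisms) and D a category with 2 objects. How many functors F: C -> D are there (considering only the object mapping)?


A functor from a discrete category C to D is determined by
where each object maps. Each of the 2 objects of C can map
to any of the 2 objects of D independently.
Number of functors = 2^2 = 4

4


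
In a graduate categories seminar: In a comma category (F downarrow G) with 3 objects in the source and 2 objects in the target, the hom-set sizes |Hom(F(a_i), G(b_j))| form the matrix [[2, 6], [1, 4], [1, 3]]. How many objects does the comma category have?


Objects of (F downarrow G) are triples (a, b, h: F(a)->G(b)).
The count equals the sum of all entries in the hom-matrix.
sum(row 0) = 8
sum(row 1) = 5
sum(row 2) = 4
Grand total = 17

17


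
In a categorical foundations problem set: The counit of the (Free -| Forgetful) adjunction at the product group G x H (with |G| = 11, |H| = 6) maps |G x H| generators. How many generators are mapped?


The counit epsilon_K: F(U(K)) -> K of the Free-Forgetful adjunction
maps |K| generators of F(U(K)) into K. For K = G x H (the product group),
|G x H| = |G| * |H|.
Total generators mapped = 11 * 6 = 66.

66


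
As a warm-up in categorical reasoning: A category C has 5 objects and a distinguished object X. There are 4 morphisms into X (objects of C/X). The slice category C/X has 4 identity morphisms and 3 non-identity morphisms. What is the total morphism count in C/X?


In the slice category C/X, objects are morphisms to X.
Identity morphisms: 4 (one per object of C/X).
Non-identity morphisms: 3.
Total = 4 + 3 = 7

7


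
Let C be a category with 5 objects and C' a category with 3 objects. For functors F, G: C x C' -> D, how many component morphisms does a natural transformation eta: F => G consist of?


A natural transformation eta: F => G assigns one component morphism per
object of the domain category.
The domain is the product category C x C', so
|Ob(C x C')| = |Ob(C)| * |Ob(C')| = 5 * 3 = 15.
Therefore eta has 15 component morphisms.

15


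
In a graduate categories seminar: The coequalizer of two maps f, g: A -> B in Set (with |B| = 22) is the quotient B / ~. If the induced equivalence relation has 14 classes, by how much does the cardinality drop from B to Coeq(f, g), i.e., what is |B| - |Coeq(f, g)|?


The coequalizer Coeq(f, g) = B / ~ has one element per equivalence class.
|B| = 22, |Coeq(f, g)| = 14.
|B| - |Coeq(f, g)| = 22 - 14 = 8.

8


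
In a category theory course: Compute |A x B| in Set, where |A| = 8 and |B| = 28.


In Set, the product A x B is the Cartesian product.
By the universal property, |A x B| = |A| * |B|.
|A x B| = 8 * 28 = 224

224


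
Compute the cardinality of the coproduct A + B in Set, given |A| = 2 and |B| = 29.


In Set, the coproduct A + B is the disjoint union.
|A + B| = |A| + |B| = 2 + 29 = 31

31


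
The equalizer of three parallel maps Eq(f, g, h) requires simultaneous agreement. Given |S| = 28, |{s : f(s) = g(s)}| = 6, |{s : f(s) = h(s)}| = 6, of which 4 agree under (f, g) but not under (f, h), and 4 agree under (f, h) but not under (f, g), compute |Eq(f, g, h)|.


Eq(f, g, h) is the triple-agreement set: points in S where all three
maps take the same value. Using inclusion-exclusion on the pairwise data:
Pair (f, g) agrees on 6 points; pair (f, h) on 6 points.
Points agreeing under (f, g) but not (f, h) = 4; under (f, h) but not (f, g) = 4.
Triple-agreement = agreement-in-(f, g) minus points that agree under (f, g) but not (f, h):
|Eq(f, g, h)| = 6 - 4 = 2
(cross-check via (f, h): 6 - 4 = 2.)

2


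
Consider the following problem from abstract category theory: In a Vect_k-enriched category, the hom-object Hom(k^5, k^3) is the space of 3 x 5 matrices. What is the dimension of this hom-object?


In Vect-enriched categories, Hom(k^n, k^m) is the space of m x n matrices.
dim(Hom(k^5, k^3)) = 3 * 5 = 15

15


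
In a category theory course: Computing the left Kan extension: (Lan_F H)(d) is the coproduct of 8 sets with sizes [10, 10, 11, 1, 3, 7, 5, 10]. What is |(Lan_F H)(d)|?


Pointwise, the left Kan extension (Lan_F H)(d) is the colimit, indexed
by the comma category (F downarrow d), of H composed with the
projection (F downarrow d) -> C. Here that colimit is given
as a coproduct (disjoint union) of sets, so its cardinality is the
sum of the sizes of the summands.
Coproduct of sets with sizes: 10 + 10 + 11 + 1 + 3 + 7 + 5 + 10
= 57

57


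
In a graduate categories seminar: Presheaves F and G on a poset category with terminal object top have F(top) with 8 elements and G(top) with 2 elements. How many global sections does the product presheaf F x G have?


Global sections of a presheaf on a poset with terminal top satisfy
Gamma(H) ~ H(top). Presheaves admit pointwise products, so
(F x G)(top) = F(top) x G(top) (Cartesian product).
|Gamma(F x G)| = |F(top)| * |G(top)| = 8 * 2 = 16.

16


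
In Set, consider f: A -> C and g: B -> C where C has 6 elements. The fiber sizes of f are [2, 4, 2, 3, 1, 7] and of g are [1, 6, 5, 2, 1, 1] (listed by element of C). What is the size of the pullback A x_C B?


The pullback A x_C B consists of pairs (a, b) with f(a) = g(b).
For each element c in C, the fiber product has |f^-1(c)| * |g^-1(c)| elements.
Summing over C: 2 * 1 + 4 * 6 + 2 * 5 + 3 * 2 + 1 * 1 + 7 * 1
= 2 + 24 + 10 + 6 + 1 + 7 = 50

50


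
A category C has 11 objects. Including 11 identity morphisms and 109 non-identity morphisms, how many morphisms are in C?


Each object has an identity morphism, giving 11 identities.
Adding the 109 non-identity morphisms:
Total = 11 + 109 = 120

120


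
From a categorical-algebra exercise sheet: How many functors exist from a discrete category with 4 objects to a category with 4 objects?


A functor from a discrete category C to D is determined by
where each object maps. Each of the 4 objects of C can map
to any of the 4 objects of D independently.
Number of functors = 4^4 = 256

256


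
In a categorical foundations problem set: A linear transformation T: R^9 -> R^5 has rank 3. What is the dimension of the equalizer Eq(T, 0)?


The equalizer of f and the zero map is ker(f).
By the rank-nullity theorem: dim(ker(f)) = dim(domain) - rank(f).
dim(ker(f)) = 9 - 3 = 6

6


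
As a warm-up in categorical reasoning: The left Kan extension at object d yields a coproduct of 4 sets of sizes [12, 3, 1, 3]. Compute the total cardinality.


Pointwise, the left Kan extension (Lan_F H)(d) is the colimit, indexed
by the comma category (F downarrow d), of H composed with the
projection (F downarrow d) -> C. Here that colimit is given
as a coproduct (disjoint union) of sets, so its cardinality is the
sum of the sizes of the summands.
Coproduct of sets with sizes: 12 + 3 + 1 + 3
= 19

19


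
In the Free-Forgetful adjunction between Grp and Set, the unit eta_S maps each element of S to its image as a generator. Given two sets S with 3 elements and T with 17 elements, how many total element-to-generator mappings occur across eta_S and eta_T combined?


The unit eta_X: X -> U(F(X)) of the Free-Forgetful adjunction
maps each element of X to a generator of F(X). For X = S + T (disjoint
union in Set), |S + T| = |S| + |T|.
Total mappings = 3 + 17 = 20.

20


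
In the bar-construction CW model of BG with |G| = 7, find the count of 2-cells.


In the bar-construction CW model of BG, the n-cells are indexed by
n-tuples [g_1|...|g_n] of non-identity elements of G (degenerate
simplices with some g_i = e do not contribute cells), so there are
(|G| - 1)^n n-cells.
For dim = 2 with |G| = 7:
cells = (7 - 1)^2 = 6^2 = 36

36


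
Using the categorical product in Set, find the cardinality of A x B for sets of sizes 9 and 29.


In Set, the product A x B is the Cartesian product.
By the universal property, |A x B| = |A| * |B|.
|A x B| = 9 * 29 = 261

261


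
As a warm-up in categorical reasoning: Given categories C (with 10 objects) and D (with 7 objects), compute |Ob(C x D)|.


The product category C x D has objects that are pairs (c, d).
Number of pairs = |Ob(C)| * |Ob(D)| = 10 * 7 = 70

70


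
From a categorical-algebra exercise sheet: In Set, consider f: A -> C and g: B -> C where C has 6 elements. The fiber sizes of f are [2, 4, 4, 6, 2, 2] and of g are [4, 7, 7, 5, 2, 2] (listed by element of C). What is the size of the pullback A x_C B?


The pullback A x_C B consists of pairs (a, b) with f(a) = g(b).
For each element c in C, the fiber product has |f^-1(c)| * |g^-1(c)| elements.
Summing over C: 2 * 4 + 4 * 7 + 4 * 7 + 6 * 5 + 2 * 2 + 2 * 2
= 8 + 28 + 28 + 30 + 4 + 4 = 102

102


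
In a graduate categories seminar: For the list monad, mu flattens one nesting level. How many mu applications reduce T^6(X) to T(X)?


Each application of mu: T^2 -> T removes one layer of nesting.
Starting at depth 6 (i.e., T^6(X)), we need to reach T(X).
Number of mu applications = 6 - 1 = 5

5


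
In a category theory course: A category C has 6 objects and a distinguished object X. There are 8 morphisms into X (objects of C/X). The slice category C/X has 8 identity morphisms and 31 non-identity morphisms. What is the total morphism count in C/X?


In the slice category C/X, objects are morphisms to X.
Identity morphisms: 8 (one per object of C/X).
Non-identity morphisms: 31.
Total = 8 + 31 = 39

39


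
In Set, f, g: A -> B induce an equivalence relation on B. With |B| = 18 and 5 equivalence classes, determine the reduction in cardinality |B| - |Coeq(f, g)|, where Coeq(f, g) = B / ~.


The coequalizer Coeq(f, g) = B / ~ has one element per equivalence class.
|B| = 18, |Coeq(f, g)| = 5.
|B| - |Coeq(f, g)| = 18 - 5 = 13.

13


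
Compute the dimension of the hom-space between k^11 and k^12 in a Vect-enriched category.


In Vect-enriched categories, Hom(k^n, k^m) is the space of m x n matrices.
dim(Hom(k^11, k^12)) = 12 * 11 = 132

132


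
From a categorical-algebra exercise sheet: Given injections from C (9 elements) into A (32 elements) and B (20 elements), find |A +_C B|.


The pushout A +_C B identifies the images of C in A and B.
|A +_C B| = |A| + |B| - |C| (for injections).
= 32 + 20 - 9 = 43

43


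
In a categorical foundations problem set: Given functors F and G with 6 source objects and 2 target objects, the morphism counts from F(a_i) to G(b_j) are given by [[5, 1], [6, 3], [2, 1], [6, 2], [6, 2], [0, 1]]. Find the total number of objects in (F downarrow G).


Objects of (F downarrow G) are triples (a, b, h: F(a)->G(b)).
The count equals the sum of all entries in the hom-matrix.
sum(row 0) = 6
sum(row 1) = 9
sum(row 2) = 3
sum(row 3) = 8
sum(row 4) = 8
sum(row 5) = 1
Grand total = 35

35


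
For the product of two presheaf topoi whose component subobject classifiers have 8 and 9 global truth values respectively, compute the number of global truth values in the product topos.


In a product of presheaf topoi E_1 x E_2, the subobject classifier
is Omega = Omega_1 x Omega_2 (componentwise), so
|Omega(top)| = |Omega_1(top_1)| * |Omega_2(top_2)|.
= 8 * 9 = 72.

72


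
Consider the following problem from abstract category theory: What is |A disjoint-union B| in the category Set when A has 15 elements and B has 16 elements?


In Set, the coproduct A + B is the disjoint union.
|A + B| = |A| + |B| = 15 + 16 = 31

31


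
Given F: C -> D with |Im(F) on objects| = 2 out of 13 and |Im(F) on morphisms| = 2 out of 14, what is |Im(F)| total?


The image of F consists of distinct objects and distinct morphisms.
|Im(F)| on objects = 2
|Im(F)| on morphisms = 2
Total image cardinality = 2 + 2 = 4

4


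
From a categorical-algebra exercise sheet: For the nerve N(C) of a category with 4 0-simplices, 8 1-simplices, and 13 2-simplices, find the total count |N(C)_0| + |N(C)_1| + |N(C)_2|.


The 2-skeleton of the nerve N(C) consists of simplices in dimensions 0, 1, 2:
  |N(C)_0| = 4 (objects)
  |N(C)_1| = 8 (morphisms)
  |N(C)_2| = 13 (composable pairs)
Total = 4 + 8 + 13 = 25

25


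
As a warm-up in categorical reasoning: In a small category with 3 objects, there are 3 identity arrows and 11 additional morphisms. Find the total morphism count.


Each object has an identity morphism, giving 3 identities.
Adding the 11 non-identity morphisms:
Total = 3 + 11 = 14

14


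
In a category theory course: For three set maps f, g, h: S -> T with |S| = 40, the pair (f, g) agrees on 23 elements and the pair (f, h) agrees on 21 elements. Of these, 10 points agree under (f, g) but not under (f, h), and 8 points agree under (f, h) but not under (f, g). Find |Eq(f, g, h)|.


Eq(f, g, h) is the triple-agreement set: points in S where all three
maps take the same value. Using inclusion-exclusion on the pairwise data:
Pair (f, g) agrees on 23 points; pair (f, h) on 21 points.
Points agreeing under (f, g) but not (f, h) = 10; under (f, h) but not (f, g) = 8.
Triple-agreement = agreement-in-(f, g) minus points that agree under (f, g) but not (f, h):
|Eq(f, g, h)| = 23 - 10 = 13
(cross-check via (f, h): 21 - 8 = 13.)

13


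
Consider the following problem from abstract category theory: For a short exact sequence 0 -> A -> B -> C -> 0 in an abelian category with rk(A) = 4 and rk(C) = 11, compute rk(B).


For a short exact sequence 0 -> A -> B -> C -> 0,
rank is additive: rank(B) = rank(A) + rank(C).
rank(B) = 4 + 11 = 15

15


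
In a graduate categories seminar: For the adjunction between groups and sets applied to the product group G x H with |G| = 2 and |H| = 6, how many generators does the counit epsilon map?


The counit epsilon_K: F(U(K)) -> K of the Free-Forgetful adjunction
maps |K| generators of F(U(K)) into K. For K = G x H (the product group),
|G x H| = |G| * |H|.
Total generators mapped = 2 * 6 = 12.

12


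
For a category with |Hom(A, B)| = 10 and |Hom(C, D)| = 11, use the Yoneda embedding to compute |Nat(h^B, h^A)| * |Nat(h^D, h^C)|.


By the Yoneda lemma, Nat(h^B, h^A) is isomorphic to Hom(A, B),
so |Nat(h^B, h^A)| = |Hom(A, B)| and |Nat(h^D, h^C)| = |Hom(C, D)|.
|Hom(A, B)| = 10, |Hom(C, D)| = 11.
|Nat(h^B, h^A) x Nat(h^D, h^C)| = 10 * 11 = 110

110


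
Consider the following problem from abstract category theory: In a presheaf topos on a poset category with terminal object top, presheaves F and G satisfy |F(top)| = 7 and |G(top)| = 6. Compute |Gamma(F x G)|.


Global sections of a presheaf on a poset with terminal top satisfy
Gamma(H) ~ H(top). Presheaves admit pointwise products, so
(F x G)(top) = F(top) x G(top) (Cartesian product).
|Gamma(F x G)| = |F(top)| * |G(top)| = 7 * 6 = 42.

42


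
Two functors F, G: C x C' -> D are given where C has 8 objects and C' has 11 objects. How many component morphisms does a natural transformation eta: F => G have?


A natural transformation eta: F => G assigns one component morphism per
object of the domain category.
The domain is the product category C x C', so
|Ob(C x C')| = |Ob(C)| * |Ob(C')| = 8 * 11 = 88.
Therefore eta has 88 component morphisms.

88


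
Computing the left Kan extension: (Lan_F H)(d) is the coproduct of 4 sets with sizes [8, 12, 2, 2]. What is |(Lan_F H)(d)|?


Pointwise, the left Kan extension (Lan_F H)(d) is the colimit, indexed
by the comma category (F downarrow d), of H composed with the
projection (F downarrow d) -> C. Here that colimit is given
as a coproduct (disjoint union) of sets, so its cardinality is the
sum of the sizes of the summands.
Coproduct of sets with sizes: 8 + 12 + 2 + 2
= 24

24


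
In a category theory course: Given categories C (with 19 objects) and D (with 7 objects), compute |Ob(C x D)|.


The product category C x D has objects that are pairs (c, d).
Number of pairs = |Ob(C)| * |Ob(D)| = 19 * 7 = 133

133


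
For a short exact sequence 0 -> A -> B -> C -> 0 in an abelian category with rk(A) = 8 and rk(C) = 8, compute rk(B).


For a short exact sequence 0 -> A -> B -> C -> 0,
rank is additive: rank(B) = rank(A) + rank(C).
rank(B) = 8 + 8 = 16

16


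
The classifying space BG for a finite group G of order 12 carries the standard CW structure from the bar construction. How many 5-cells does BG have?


In the bar-construction CW model of BG, the n-cells are indexed by
n-tuples [g_1|...|g_n] of non-identity elements of G (degenerate
simplices with some g_i = e do not contribute cells), so there are
(|G| - 1)^n n-cells.
For dim = 5 with |G| = 12:
cells = (12 - 1)^5 = 11^5 = 161051

161051


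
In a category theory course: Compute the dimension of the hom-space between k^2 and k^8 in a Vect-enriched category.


In Vect-enriched categories, Hom(k^n, k^m) is the space of m x n matrices.
dim(Hom(k^2, k^8)) = 8 * 2 = 16

16


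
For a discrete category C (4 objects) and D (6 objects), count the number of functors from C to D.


A functor from a discrete category C to D is determined by
where each object maps. Each of the 4 objects of C can map
to any of the 6 objects of D independently.
Number of functors = 6^4 = 1296

1296


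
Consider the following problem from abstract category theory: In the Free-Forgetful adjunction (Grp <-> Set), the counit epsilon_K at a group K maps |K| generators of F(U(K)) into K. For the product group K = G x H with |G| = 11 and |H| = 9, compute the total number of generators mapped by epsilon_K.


The counit epsilon_K: F(U(K)) -> K of the Free-Forgetful adjunction
maps |K| generators of F(U(K)) into K. For K = G x H (the product group),
|G x H| = |G| * |H|.
Total generators mapped = 11 * 9 = 99.

99


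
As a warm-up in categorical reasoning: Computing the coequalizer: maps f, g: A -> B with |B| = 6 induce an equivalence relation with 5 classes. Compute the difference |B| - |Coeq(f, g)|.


The coequalizer Coeq(f, g) = B / ~ has one element per equivalence class.
|B| = 6, |Coeq(f, g)| = 5.
|B| - |Coeq(f, g)| = 6 - 5 = 1.

1


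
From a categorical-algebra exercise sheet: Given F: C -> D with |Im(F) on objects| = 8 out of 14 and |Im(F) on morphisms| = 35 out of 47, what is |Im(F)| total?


The image of F consists of distinct objects and distinct morphisms.
|Im(F)| on objects = 8
|Im(F)| on morphisms = 35
Total image cardinality = 8 + 35 = 43

43


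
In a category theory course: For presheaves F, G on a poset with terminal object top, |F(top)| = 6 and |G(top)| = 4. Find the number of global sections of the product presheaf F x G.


Global sections of a presheaf on a poset with terminal top satisfy
Gamma(H) ~ H(top). Presheaves admit pointwise products, so
(F x G)(top) = F(top) x G(top) (Cartesian product).
|Gamma(F x G)| = |F(top)| * |G(top)| = 6 * 4 = 24.

24


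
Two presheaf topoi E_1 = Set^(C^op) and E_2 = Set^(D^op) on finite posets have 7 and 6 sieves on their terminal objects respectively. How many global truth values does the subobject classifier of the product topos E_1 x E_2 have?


In a product of presheaf topoi E_1 x E_2, the subobject classifier
is Omega = Omega_1 x Omega_2 (componentwise), so
|Omega(top)| = |Omega_1(top_1)| * |Omega_2(top_2)|.
= 7 * 6 = 42.

42


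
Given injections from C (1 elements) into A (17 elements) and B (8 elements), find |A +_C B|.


The pushout A +_C B identifies the images of C in A and B.
|A +_C B| = |A| + |B| - |C| (for injections).
= 17 + 8 - 1 = 24

24


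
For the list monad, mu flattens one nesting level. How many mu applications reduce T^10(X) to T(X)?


Each application of mu: T^2 -> T removes one layer of nesting.
Starting at depth 10 (i.e., T^10(X)), we need to reach T(X).
Number of mu applications = 10 - 1 = 9

9


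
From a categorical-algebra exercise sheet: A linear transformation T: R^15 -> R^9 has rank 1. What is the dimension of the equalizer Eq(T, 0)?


The equalizer of f and the zero map is ker(f).
By the rank-nullity theorem: dim(ker(f)) = dim(domain) - rank(f).
dim(ker(f)) = 15 - 1 = 14

14


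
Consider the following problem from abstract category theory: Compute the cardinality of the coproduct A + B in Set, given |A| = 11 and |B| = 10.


In Set, the coproduct A + B is the disjoint union.
|A + B| = |A| + |B| = 11 + 10 = 21

21


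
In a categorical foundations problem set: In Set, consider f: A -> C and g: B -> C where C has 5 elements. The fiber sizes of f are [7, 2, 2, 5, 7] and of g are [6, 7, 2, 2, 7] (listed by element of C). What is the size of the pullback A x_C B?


The pullback A x_C B consists of pairs (a, b) with f(a) = g(b).
For each element c in C, the fiber product has |f^-1(c)| * |g^-1(c)| elements.
Summing over C: 7 * 6 + 2 * 7 + 2 * 2 + 5 * 2 + 7 * 7
= 42 + 14 + 4 + 10 + 49 = 119

119


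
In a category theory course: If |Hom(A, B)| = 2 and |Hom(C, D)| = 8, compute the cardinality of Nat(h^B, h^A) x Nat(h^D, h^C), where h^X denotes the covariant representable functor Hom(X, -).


By the Yoneda lemma, Nat(h^B, h^A) is isomorphic to Hom(A, B),
so |Nat(h^B, h^A)| = |Hom(A, B)| and |Nat(h^D, h^C)| = |Hom(C, D)|.
|Hom(A, B)| = 2, |Hom(C, D)| = 8.
|Nat(h^B, h^A) x Nat(h^D, h^C)| = 2 * 8 = 16

16


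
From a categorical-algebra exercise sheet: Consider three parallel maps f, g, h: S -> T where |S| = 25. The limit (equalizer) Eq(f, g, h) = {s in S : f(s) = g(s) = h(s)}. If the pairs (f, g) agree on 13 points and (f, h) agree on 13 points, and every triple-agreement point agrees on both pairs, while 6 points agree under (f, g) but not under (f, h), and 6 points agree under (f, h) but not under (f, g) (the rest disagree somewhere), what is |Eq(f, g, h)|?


Eq(f, g, h) is the triple-agreement set: points in S where all three
maps take the same value. Using inclusion-exclusion on the pairwise data:
Pair (f, g) agrees on 13 points; pair (f, h) on 13 points.
Points agreeing under (f, g) but not (f, h) = 6; under (f, h) but not (f, g) = 6.
Triple-agreement = agreement-in-(f, g) minus points that agree under (f, g) but not (f, h):
|Eq(f, g, h)| = 13 - 6 = 7
(cross-check via (f, h): 13 - 6 = 7.)

7


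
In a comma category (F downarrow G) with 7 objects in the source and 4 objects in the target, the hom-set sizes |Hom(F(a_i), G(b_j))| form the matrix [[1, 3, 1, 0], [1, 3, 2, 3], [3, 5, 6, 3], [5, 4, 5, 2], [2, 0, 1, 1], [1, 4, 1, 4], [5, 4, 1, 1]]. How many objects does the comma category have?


Objects of (F downarrow G) are triples (a, b, h: F(a)->G(b)).
The count equals the sum of all entries in the hom-matrix.
sum(row 0) = 5
sum(row 1) = 9
sum(row 2) = 17
sum(row 3) = 16
sum(row 4) = 4
sum(row 5) = 10
sum(row 6) = 11
Grand total = 72

72


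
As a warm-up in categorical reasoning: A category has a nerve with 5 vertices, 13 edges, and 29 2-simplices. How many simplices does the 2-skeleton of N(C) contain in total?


The 2-skeleton of the nerve N(C) consists of simplices in dimensions 0, 1, 2:
  |N(C)_0| = 5 (objects)
  |N(C)_1| = 13 (morphisms)
  |N(C)_2| = 29 (composable pairs)
Total = 5 + 13 + 29 = 47

47


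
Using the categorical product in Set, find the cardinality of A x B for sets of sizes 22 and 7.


In Set, the product A x B is the Cartesian product.
By the universal property, |A x B| = |A| * |B|.
|A x B| = 22 * 7 = 154

154


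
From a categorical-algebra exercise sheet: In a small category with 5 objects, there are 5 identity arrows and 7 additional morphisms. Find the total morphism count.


Each object has an identity morphism, giving 5 identities.
Adding the 7 non-identity morphisms:
Total = 5 + 7 = 12

12


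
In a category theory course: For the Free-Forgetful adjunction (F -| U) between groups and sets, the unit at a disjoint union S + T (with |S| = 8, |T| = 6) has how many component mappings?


The unit eta_X: X -> U(F(X)) of the Free-Forgetful adjunction
maps each element of X to a generator of F(X). For X = S + T (disjoint
union in Set), |S + T| = |S| + |T|.
Total mappings = 8 + 6 = 14.

14


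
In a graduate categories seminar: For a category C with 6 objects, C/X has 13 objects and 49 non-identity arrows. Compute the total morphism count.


In the slice category C/X, objects are morphisms to X.
Identity morphisms: 13 (one per object of C/X).
Non-identity morphisms: 49.
Total = 13 + 49 = 62

62


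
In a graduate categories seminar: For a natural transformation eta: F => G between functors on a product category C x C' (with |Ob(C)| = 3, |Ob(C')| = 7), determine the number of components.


A natural transformation eta: F => G assigns one component morphism per
object of the domain category.
The domain is the product category C x C', so
|Ob(C x C')| = |Ob(C)| * |Ob(C')| = 3 * 7 = 21.
Therefore eta has 21 component morphisms.

21


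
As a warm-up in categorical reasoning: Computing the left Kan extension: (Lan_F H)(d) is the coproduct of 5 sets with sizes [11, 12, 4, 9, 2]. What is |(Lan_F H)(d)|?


Pointwise, the left Kan extension (Lan_F H)(d) is the colimit, indexed
by the comma category (F downarrow d), of H composed with the
projection (F downarrow d) -> C. Here that colimit is given
as a coproduct (disjoint union) of sets, so its cardinality is the
sum of the sizes of the summands.
Coproduct of sets with sizes: 11 + 12 + 4 + 9 + 2
= 38

38


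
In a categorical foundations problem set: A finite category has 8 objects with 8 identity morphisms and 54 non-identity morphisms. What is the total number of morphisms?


Each object has an identity morphism, giving 8 identities.
Adding the 54 non-identity morphisms:
Total = 8 + 54 = 62

62


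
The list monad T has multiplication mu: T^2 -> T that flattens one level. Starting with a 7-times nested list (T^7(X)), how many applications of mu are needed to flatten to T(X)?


Each application of mu: T^2 -> T removes one layer of nesting.
Starting at depth 7 (i.e., T^7(X)), we need to reach T(X).
Number of mu applications = 7 - 1 = 6

6


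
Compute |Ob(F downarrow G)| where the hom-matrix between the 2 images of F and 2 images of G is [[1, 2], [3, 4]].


Objects of (F downarrow G) are triples (a, b, h: F(a)->G(b)).
The count equals the sum of all entries in the hom-matrix.
sum(row 0) = 3
sum(row 1) = 7
Grand total = 10

10


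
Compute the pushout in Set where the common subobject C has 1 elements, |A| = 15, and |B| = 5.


The pushout A +_C B identifies the images of C in A and B.
|A +_C B| = |A| + |B| - |C| (for injections).
= 15 + 5 - 1 = 19

19


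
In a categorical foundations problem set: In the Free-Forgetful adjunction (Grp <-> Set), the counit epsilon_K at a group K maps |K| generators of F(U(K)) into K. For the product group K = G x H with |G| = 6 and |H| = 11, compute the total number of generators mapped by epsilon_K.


The counit epsilon_K: F(U(K)) -> K of the Free-Forgetful adjunction
maps |K| generators of F(U(K)) into K. For K = G x H (the product group),
|G x H| = |G| * |H|.
Total generators mapped = 6 * 11 = 66.

66


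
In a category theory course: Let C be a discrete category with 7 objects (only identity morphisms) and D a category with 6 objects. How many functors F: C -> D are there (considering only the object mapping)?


A functor from a discrete category C to D is determined by
where each object maps. Each of the 7 objects of C can map
to any of the 6 objects of D independently.
Number of functors = 6^7 = 279936

279936


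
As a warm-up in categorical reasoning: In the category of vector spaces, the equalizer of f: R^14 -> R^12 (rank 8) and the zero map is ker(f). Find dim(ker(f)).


The equalizer of f and the zero map is ker(f).
By the rank-nullity theorem: dim(ker(f)) = dim(domain) - rank(f).
dim(ker(f)) = 14 - 8 = 6

6


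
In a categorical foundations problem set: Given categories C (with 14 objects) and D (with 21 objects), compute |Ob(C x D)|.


The product category C x D has objects that are pairs (c, d).
Number of pairs = |Ob(C)| * |Ob(D)| = 14 * 21 = 294

294


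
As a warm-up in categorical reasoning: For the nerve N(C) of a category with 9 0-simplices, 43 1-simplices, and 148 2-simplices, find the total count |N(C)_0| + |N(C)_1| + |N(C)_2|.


The 2-skeleton of the nerve N(C) consists of simplices in dimensions 0, 1, 2:
  |N(C)_0| = 9 (objects)
  |N(C)_1| = 43 (morphisms)
  |N(C)_2| = 148 (composable pairs)
Total = 9 + 43 + 148 = 200

200


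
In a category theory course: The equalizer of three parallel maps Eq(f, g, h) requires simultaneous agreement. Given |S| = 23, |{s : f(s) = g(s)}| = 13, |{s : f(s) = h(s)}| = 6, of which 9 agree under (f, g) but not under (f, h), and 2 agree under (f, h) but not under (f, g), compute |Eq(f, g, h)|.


Eq(f, g, h) is the triple-agreement set: points in S where all three
maps take the same value. Using inclusion-exclusion on the pairwise data:
Pair (f, g) agrees on 13 points; pair (f, h) on 6 points.
Points agreeing under (f, g) but not (f, h) = 9; under (f, h) but not (f, g) = 2.
Triple-agreement = agreement-in-(f, g) minus points that agree under (f, g) but not (f, h):
|Eq(f, g, h)| = 13 - 9 = 4
(cross-check via (f, h): 6 - 2 = 4.)

4


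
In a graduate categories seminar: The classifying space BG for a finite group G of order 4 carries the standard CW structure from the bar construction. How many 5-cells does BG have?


In the bar-construction CW model of BG, the n-cells are indexed by
n-tuples [g_1|...|g_n] of non-identity elements of G (degenerate
simplices with some g_i = e do not contribute cells), so there are
(|G| - 1)^n n-cells.
For dim = 5 with |G| = 4:
cells = (4 - 1)^5 = 3^5 = 243

243


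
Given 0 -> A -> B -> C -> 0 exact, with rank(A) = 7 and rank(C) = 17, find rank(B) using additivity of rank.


For a short exact sequence 0 -> A -> B -> C -> 0,
rank is additive: rank(B) = rank(A) + rank(C).
rank(B) = 7 + 17 = 24

24
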